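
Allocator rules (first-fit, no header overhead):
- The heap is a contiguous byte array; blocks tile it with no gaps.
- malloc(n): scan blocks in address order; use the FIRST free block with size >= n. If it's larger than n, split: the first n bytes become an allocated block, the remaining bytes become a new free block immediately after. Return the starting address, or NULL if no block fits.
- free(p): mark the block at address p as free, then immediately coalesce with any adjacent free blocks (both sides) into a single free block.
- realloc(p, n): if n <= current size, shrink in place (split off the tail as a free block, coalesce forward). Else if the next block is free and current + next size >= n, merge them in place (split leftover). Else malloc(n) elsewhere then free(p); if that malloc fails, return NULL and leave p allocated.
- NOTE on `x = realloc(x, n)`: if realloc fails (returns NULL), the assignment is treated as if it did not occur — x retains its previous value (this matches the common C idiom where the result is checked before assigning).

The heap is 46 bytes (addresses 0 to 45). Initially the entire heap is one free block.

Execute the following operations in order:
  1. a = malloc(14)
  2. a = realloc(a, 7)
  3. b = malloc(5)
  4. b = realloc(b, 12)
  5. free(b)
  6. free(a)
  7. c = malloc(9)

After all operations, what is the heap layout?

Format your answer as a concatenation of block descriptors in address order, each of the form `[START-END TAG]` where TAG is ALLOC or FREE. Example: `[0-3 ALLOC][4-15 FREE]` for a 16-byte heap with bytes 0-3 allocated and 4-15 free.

Op 1: a = malloc(14) -> a = 0; heap: [0-13 ALLOC][14-45 FREE]
Op 2: a = realloc(a, 7) -> a = 0; heap: [0-6 ALLOC][7-45 FREE]
Op 3: b = malloc(5) -> b = 7; heap: [0-6 ALLOC][7-11 ALLOC][12-45 FREE]
Op 4: b = realloc(b, 12) -> b = 7; heap: [0-6 ALLOC][7-18 ALLOC][19-45 FREE]
Op 5: free(b) -> (freed b); heap: [0-6 ALLOC][7-45 FREE]
Op 6: free(a) -> (freed a); heap: [0-45 FREE]
Op 7: c = malloc(9) -> c = 0; heap: [0-8 ALLOC][9-45 FREE]

Answer: [0-8 ALLOC][9-45 FREE]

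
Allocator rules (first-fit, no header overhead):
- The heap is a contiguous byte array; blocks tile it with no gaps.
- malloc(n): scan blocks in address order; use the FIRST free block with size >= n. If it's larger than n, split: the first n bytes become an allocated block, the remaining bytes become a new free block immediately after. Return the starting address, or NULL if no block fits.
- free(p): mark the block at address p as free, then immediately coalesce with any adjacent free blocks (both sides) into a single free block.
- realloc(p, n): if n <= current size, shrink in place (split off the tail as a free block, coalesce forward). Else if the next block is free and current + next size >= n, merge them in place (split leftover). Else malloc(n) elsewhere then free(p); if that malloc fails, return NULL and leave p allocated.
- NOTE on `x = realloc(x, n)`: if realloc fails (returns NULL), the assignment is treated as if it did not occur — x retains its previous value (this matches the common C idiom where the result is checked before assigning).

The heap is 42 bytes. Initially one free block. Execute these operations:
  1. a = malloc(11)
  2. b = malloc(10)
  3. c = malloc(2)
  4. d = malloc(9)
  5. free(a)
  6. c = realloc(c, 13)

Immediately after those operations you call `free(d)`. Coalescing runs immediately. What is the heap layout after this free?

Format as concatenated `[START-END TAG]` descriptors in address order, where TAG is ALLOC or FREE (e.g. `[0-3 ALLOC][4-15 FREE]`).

Op 1: a = malloc(11) -> a = 0; heap: [0-10 ALLOC][11-41 FREE]
Op 2: b = malloc(10) -> b = 11; heap: [0-10 ALLOC][11-20 ALLOC][21-41 FREE]
Op 3: c = malloc(2) -> c = 21; heap: [0-10 ALLOC][11-20 ALLOC][21-22 ALLOC][23-41 FREE]
Op 4: d = malloc(9) -> d = 23; heap: [0-10 ALLOC][11-20 ALLOC][21-22 ALLOC][23-31 ALLOC][32-41 FREE]
Op 5: free(a) -> (freed a); heap: [0-10 FREE][11-20 ALLOC][21-22 ALLOC][23-31 ALLOC][32-41 FREE]
Op 6: c = realloc(c, 13) -> NULL (c unchanged); heap: [0-10 FREE][11-20 ALLOC][21-22 ALLOC][23-31 ALLOC][32-41 FREE]
free(d): d = 23 -> block [23-31 ALLOC]; mark free, coalesce with adjacent free neighbors -> [0-10 FREE][11-20 ALLOC][21-22 ALLOC][23-41 FREE]

Answer: [0-10 FREE][11-20 ALLOC][21-22 ALLOC][23-41 FREE]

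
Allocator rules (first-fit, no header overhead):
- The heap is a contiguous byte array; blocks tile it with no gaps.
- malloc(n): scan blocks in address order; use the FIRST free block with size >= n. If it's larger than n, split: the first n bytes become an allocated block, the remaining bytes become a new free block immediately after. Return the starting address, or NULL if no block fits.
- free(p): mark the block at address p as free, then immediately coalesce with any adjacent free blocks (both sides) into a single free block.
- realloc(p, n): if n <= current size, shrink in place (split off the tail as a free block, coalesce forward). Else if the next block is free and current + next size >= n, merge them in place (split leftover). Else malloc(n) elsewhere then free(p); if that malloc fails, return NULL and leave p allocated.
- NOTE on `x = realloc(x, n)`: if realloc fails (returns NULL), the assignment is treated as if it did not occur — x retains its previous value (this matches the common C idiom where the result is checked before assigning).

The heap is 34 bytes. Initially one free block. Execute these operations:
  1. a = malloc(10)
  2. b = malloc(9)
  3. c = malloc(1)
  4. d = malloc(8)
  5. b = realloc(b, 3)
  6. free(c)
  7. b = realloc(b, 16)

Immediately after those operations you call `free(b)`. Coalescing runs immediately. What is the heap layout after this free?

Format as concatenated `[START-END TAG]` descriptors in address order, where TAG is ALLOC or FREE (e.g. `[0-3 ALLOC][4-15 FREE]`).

Op 1: a = malloc(10) -> a = 0; heap: [0-9 ALLOC][10-33 FREE]
Op 2: b = malloc(9) -> b = 10; heap: [0-9 ALLOC][10-18 ALLOC][19-33 FREE]
Op 3: c = malloc(1) -> c = 19; heap: [0-9 ALLOC][10-18 ALLOC][19-19 ALLOC][20-33 FREE]
Op 4: d = malloc(8) -> d = 20; heap: [0-9 ALLOC][10-18 ALLOC][19-19 ALLOC][20-27 ALLOC][28-33 FREE]
Op 5: b = realloc(b, 3) -> b = 10; heap: [0-9 ALLOC][10-12 ALLOC][13-18 FREE][19-19 ALLOC][20-27 ALLOC][28-33 FREE]
Op 6: free(c) -> (freed c); heap: [0-9 ALLOC][10-12 ALLOC][13-19 FREE][20-27 ALLOC][28-33 FREE]
Op 7: b = realloc(b, 16) -> NULL (b unchanged); heap: [0-9 ALLOC][10-12 ALLOC][13-19 FREE][20-27 ALLOC][28-33 FREE]
free(b): b = 10 -> block [10-12 ALLOC]; mark free, coalesce with adjacent free neighbors -> [0-9 ALLOC][10-19 FREE][20-27 ALLOC][28-33 FREE]

Answer: [0-9 ALLOC][10-19 FREE][20-27 ALLOC][28-33 FREE]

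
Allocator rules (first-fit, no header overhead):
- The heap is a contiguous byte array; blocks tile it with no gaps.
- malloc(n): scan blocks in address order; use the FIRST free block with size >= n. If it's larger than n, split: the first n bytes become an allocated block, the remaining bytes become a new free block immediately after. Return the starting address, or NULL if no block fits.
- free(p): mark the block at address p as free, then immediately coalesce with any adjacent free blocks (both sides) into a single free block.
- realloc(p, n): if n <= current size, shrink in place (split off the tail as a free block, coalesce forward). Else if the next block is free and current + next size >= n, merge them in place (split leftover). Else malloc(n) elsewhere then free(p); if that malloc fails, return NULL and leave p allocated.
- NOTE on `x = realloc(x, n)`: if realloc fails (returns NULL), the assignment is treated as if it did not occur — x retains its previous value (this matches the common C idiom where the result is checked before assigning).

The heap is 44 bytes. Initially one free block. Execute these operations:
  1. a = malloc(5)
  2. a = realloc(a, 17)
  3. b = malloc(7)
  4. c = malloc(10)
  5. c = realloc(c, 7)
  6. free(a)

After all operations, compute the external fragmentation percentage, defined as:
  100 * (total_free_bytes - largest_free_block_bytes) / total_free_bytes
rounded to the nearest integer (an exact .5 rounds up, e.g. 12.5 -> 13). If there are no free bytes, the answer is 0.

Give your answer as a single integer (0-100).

Answer: 43

Derivation:
Op 1: a = malloc(5) -> a = 0; heap: [0-4 ALLOC][5-43 FREE]
Op 2: a = realloc(a, 17) -> a = 0; heap: [0-16 ALLOC][17-43 FREE]
Op 3: b = malloc(7) -> b = 17; heap: [0-16 ALLOC][17-23 ALLOC][24-43 FREE]
Op 4: c = malloc(10) -> c = 24; heap: [0-16 ALLOC][17-23 ALLOC][24-33 ALLOC][34-43 FREE]
Op 5: c = realloc(c, 7) -> c = 24; heap: [0-16 ALLOC][17-23 ALLOC][24-30 ALLOC][31-43 FREE]
Op 6: free(a) -> (freed a); heap: [0-16 FREE][17-23 ALLOC][24-30 ALLOC][31-43 FREE]
Free blocks: [17 13] total_free=30 largest=17 -> 100*(30-17)/30 = 1300/30 ≈ 43.333 -> rounds to 43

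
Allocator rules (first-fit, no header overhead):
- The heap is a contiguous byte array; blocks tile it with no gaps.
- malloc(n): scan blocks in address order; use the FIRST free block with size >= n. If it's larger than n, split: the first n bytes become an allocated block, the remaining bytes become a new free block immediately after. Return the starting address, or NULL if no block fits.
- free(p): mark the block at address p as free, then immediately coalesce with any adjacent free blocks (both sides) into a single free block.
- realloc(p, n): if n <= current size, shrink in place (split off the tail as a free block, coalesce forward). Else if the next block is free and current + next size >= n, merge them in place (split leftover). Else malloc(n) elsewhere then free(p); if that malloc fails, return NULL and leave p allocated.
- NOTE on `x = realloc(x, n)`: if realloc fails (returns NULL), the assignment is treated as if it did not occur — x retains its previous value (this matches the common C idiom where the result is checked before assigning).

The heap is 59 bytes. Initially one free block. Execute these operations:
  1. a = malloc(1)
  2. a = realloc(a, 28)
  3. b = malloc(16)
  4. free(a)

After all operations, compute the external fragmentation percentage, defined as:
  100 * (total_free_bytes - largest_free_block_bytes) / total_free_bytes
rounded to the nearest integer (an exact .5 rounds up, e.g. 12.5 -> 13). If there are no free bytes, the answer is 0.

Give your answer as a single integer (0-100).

Answer: 35

Derivation:
Op 1: a = malloc(1) -> a = 0; heap: [0-0 ALLOC][1-58 FREE]
Op 2: a = realloc(a, 28) -> a = 0; heap: [0-27 ALLOC][28-58 FREE]
Op 3: b = malloc(16) -> b = 28; heap: [0-27 ALLOC][28-43 ALLOC][44-58 FREE]
Op 4: free(a) -> (freed a); heap: [0-27 FREE][28-43 ALLOC][44-58 FREE]
Free blocks: [28 15] total_free=43 largest=28 -> 100*(43-28)/43 = 1500/43 ≈ 34.884 -> rounds to 35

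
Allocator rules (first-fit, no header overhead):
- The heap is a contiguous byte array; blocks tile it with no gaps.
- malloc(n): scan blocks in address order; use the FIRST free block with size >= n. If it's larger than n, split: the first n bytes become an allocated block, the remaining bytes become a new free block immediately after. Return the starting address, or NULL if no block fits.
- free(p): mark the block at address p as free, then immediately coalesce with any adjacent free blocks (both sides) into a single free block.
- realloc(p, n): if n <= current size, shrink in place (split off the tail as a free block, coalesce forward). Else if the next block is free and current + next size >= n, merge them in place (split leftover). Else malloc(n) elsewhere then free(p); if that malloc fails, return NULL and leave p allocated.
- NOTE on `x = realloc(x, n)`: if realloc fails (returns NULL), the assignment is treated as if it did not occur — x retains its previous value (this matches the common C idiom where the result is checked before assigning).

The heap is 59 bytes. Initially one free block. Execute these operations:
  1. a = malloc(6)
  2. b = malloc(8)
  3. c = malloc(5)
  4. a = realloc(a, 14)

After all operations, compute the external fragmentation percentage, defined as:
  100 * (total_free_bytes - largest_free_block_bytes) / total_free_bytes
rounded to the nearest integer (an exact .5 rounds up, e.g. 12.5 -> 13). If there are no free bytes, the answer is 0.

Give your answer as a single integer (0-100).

Answer: 19

Derivation:
Op 1: a = malloc(6) -> a = 0; heap: [0-5 ALLOC][6-58 FREE]
Op 2: b = malloc(8) -> b = 6; heap: [0-5 ALLOC][6-13 ALLOC][14-58 FREE]
Op 3: c = malloc(5) -> c = 14; heap: [0-5 ALLOC][6-13 ALLOC][14-18 ALLOC][19-58 FREE]
Op 4: a = realloc(a, 14) -> a = 19; heap: [0-5 FREE][6-13 ALLOC][14-18 ALLOC][19-32 ALLOC][33-58 FREE]
Free blocks: [6 26] total_free=32 largest=26 -> 100*(32-26)/32 = 600/32 = 18.75 -> rounds to 19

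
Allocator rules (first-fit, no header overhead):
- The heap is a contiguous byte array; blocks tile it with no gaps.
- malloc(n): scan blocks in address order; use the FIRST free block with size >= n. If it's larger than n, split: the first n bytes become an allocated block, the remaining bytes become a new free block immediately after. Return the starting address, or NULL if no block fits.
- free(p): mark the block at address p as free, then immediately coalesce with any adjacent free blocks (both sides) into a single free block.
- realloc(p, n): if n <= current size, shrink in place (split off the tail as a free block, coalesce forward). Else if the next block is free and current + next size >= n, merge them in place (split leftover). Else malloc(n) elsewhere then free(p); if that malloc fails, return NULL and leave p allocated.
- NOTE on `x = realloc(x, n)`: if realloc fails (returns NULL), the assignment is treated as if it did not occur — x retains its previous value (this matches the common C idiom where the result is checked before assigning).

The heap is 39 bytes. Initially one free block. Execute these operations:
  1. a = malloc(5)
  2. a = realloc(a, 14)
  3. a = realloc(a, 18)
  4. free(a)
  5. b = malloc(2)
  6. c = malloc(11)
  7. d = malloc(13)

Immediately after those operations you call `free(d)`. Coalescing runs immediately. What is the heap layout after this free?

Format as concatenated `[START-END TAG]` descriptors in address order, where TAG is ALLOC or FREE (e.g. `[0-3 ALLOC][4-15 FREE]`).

Answer: [0-1 ALLOC][2-12 ALLOC][13-38 FREE]

Derivation:
Op 1: a = malloc(5) -> a = 0; heap: [0-4 ALLOC][5-38 FREE]
Op 2: a = realloc(a, 14) -> a = 0; heap: [0-13 ALLOC][14-38 FREE]
Op 3: a = realloc(a, 18) -> a = 0; heap: [0-17 ALLOC][18-38 FREE]
Op 4: free(a) -> (freed a); heap: [0-38 FREE]
Op 5: b = malloc(2) -> b = 0; heap: [0-1 ALLOC][2-38 FREE]
Op 6: c = malloc(11) -> c = 2; heap: [0-1 ALLOC][2-12 ALLOC][13-38 FREE]
Op 7: d = malloc(13) -> d = 13; heap: [0-1 ALLOC][2-12 ALLOC][13-25 ALLOC][26-38 FREE]
free(d): d = 13 -> block [13-25 ALLOC]; mark free, coalesce with adjacent free neighbors -> [0-1 ALLOC][2-12 ALLOC][13-38 FREE]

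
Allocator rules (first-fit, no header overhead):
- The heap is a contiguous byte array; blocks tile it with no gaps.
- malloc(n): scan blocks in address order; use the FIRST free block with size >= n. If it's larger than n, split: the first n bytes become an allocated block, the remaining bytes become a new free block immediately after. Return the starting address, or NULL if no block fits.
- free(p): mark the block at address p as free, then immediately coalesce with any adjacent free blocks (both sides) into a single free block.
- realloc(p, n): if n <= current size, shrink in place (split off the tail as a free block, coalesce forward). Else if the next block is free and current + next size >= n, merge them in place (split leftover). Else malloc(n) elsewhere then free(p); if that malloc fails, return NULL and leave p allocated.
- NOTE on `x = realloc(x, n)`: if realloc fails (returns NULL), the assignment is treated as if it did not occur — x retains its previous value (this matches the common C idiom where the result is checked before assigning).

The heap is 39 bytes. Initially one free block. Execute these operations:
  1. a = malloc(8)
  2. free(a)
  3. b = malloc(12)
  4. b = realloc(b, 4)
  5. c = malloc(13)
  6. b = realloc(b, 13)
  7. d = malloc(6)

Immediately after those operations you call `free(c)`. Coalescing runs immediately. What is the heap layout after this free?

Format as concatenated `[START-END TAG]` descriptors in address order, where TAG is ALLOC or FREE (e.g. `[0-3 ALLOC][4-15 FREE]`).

Answer: [0-16 FREE][17-29 ALLOC][30-35 ALLOC][36-38 FREE]

Derivation:
Op 1: a = malloc(8) -> a = 0; heap: [0-7 ALLOC][8-38 FREE]
Op 2: free(a) -> (freed a); heap: [0-38 FREE]
Op 3: b = malloc(12) -> b = 0; heap: [0-11 ALLOC][12-38 FREE]
Op 4: b = realloc(b, 4) -> b = 0; heap: [0-3 ALLOC][4-38 FREE]
Op 5: c = malloc(13) -> c = 4; heap: [0-3 ALLOC][4-16 ALLOC][17-38 FREE]
Op 6: b = realloc(b, 13) -> b = 17; heap: [0-3 FREE][4-16 ALLOC][17-29 ALLOC][30-38 FREE]
Op 7: d = malloc(6) -> d = 30; heap: [0-3 FREE][4-16 ALLOC][17-29 ALLOC][30-35 ALLOC][36-38 FREE]
free(c): c = 4 -> block [4-16 ALLOC]; mark free, coalesce with adjacent free neighbors -> [0-16 FREE][17-29 ALLOC][30-35 ALLOC][36-38 FREE]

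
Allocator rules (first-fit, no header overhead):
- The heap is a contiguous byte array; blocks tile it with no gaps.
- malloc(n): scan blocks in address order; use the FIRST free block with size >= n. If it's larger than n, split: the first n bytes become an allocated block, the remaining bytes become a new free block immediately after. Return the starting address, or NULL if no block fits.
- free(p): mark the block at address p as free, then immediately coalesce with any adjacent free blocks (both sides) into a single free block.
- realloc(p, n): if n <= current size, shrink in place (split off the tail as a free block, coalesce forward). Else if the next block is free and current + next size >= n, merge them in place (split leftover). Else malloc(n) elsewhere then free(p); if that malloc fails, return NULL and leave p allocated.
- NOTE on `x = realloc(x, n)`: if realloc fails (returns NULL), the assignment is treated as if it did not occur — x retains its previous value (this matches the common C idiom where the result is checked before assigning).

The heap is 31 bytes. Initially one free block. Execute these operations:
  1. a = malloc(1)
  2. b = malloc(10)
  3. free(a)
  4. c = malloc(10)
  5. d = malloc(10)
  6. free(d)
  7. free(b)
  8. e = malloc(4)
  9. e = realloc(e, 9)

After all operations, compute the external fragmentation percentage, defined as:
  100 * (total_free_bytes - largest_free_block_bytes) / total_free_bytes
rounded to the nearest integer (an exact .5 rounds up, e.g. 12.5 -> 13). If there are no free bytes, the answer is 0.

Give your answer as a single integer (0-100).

Answer: 17

Derivation:
Op 1: a = malloc(1) -> a = 0; heap: [0-0 ALLOC][1-30 FREE]
Op 2: b = malloc(10) -> b = 1; heap: [0-0 ALLOC][1-10 ALLOC][11-30 FREE]
Op 3: free(a) -> (freed a); heap: [0-0 FREE][1-10 ALLOC][11-30 FREE]
Op 4: c = malloc(10) -> c = 11; heap: [0-0 FREE][1-10 ALLOC][11-20 ALLOC][21-30 FREE]
Op 5: d = malloc(10) -> d = 21; heap: [0-0 FREE][1-10 ALLOC][11-20 ALLOC][21-30 ALLOC]
Op 6: free(d) -> (freed d); heap: [0-0 FREE][1-10 ALLOC][11-20 ALLOC][21-30 FREE]
Op 7: free(b) -> (freed b); heap: [0-10 FREE][11-20 ALLOC][21-30 FREE]
Op 8: e = malloc(4) -> e = 0; heap: [0-3 ALLOC][4-10 FREE][11-20 ALLOC][21-30 FREE]
Op 9: e = realloc(e, 9) -> e = 0; heap: [0-8 ALLOC][9-10 FREE][11-20 ALLOC][21-30 FREE]
Free blocks: [2 10] total_free=12 largest=10 -> 100*(12-10)/12 = 200/12 ≈ 16.667 -> rounds to 17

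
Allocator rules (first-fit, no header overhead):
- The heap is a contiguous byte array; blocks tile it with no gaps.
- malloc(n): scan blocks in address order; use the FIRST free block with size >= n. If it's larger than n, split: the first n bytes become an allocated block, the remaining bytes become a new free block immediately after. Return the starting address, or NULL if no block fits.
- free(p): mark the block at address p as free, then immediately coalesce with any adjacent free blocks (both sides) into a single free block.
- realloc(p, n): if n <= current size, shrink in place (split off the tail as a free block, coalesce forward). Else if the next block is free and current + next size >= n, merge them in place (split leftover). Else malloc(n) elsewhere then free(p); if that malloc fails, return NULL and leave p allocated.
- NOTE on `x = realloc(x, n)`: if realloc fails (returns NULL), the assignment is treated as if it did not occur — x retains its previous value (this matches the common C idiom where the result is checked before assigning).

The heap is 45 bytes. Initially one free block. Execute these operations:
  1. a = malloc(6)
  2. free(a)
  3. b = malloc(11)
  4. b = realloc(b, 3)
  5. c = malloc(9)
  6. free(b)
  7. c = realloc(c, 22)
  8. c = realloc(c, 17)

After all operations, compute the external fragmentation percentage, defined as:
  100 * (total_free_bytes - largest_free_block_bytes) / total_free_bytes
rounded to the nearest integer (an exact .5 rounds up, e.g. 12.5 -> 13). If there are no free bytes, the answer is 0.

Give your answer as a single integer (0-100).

Answer: 11

Derivation:
Op 1: a = malloc(6) -> a = 0; heap: [0-5 ALLOC][6-44 FREE]
Op 2: free(a) -> (freed a); heap: [0-44 FREE]
Op 3: b = malloc(11) -> b = 0; heap: [0-10 ALLOC][11-44 FREE]
Op 4: b = realloc(b, 3) -> b = 0; heap: [0-2 ALLOC][3-44 FREE]
Op 5: c = malloc(9) -> c = 3; heap: [0-2 ALLOC][3-11 ALLOC][12-44 FREE]
Op 6: free(b) -> (freed b); heap: [0-2 FREE][3-11 ALLOC][12-44 FREE]
Op 7: c = realloc(c, 22) -> c = 3; heap: [0-2 FREE][3-24 ALLOC][25-44 FREE]
Op 8: c = realloc(c, 17) -> c = 3; heap: [0-2 FREE][3-19 ALLOC][20-44 FREE]
Free blocks: [3 25] total_free=28 largest=25 -> 100*(28-25)/28 = 300/28 ≈ 10.714 -> rounds to 11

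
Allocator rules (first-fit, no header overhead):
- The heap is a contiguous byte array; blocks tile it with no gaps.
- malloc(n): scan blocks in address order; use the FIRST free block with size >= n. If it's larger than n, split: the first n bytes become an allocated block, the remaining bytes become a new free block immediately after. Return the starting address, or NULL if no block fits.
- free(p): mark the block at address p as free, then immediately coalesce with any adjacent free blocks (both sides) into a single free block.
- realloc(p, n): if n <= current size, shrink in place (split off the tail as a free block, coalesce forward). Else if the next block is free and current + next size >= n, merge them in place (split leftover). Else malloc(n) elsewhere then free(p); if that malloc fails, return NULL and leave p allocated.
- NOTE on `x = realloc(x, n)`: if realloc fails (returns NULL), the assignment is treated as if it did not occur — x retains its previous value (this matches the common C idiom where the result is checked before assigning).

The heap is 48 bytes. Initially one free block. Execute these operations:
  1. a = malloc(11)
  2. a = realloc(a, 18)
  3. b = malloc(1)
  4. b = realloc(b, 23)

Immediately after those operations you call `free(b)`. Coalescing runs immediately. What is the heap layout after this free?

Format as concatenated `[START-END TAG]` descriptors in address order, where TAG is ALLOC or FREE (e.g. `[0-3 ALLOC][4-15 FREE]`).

Op 1: a = malloc(11) -> a = 0; heap: [0-10 ALLOC][11-47 FREE]
Op 2: a = realloc(a, 18) -> a = 0; heap: [0-17 ALLOC][18-47 FREE]
Op 3: b = malloc(1) -> b = 18; heap: [0-17 ALLOC][18-18 ALLOC][19-47 FREE]
Op 4: b = realloc(b, 23) -> b = 18; heap: [0-17 ALLOC][18-40 ALLOC][41-47 FREE]
free(b): b = 18 -> block [18-40 ALLOC]; mark free, coalesce with adjacent free neighbors -> [0-17 ALLOC][18-47 FREE]

Answer: [0-17 ALLOC][18-47 FREE]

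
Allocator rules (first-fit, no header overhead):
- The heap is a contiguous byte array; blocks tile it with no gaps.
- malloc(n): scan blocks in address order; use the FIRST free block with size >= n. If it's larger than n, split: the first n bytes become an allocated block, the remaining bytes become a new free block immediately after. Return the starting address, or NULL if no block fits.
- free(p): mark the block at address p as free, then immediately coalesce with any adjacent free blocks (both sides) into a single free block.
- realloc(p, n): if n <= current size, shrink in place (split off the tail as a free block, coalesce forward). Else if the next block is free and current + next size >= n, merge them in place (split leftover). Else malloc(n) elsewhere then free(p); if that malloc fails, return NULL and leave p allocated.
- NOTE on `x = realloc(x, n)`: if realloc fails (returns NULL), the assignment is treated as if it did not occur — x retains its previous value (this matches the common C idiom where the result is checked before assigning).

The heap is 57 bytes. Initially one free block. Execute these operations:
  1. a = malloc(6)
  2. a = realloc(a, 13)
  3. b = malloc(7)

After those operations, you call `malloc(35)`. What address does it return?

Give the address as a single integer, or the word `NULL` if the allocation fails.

Answer: 20

Derivation:
Op 1: a = malloc(6) -> a = 0; heap: [0-5 ALLOC][6-56 FREE]
Op 2: a = realloc(a, 13) -> a = 0; heap: [0-12 ALLOC][13-56 FREE]
Op 3: b = malloc(7) -> b = 13; heap: [0-12 ALLOC][13-19 ALLOC][20-56 FREE]
malloc(35): first-fit scan over [0-12 ALLOC][13-19 ALLOC][20-56 FREE] -> 20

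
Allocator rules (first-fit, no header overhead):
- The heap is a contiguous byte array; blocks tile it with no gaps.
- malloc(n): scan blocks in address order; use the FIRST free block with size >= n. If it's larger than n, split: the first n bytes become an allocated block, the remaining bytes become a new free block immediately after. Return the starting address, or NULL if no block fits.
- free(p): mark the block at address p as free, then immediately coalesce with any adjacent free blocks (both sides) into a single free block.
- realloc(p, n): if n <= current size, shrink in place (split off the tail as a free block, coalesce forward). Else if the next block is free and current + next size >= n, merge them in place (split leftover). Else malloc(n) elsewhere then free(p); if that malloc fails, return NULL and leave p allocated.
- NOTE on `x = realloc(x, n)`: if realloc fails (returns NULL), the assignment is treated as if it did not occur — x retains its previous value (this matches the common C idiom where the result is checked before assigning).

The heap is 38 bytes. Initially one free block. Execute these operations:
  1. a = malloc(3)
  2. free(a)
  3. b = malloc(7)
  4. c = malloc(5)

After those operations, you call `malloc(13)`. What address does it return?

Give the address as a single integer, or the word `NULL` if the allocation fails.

Op 1: a = malloc(3) -> a = 0; heap: [0-2 ALLOC][3-37 FREE]
Op 2: free(a) -> (freed a); heap: [0-37 FREE]
Op 3: b = malloc(7) -> b = 0; heap: [0-6 ALLOC][7-37 FREE]
Op 4: c = malloc(5) -> c = 7; heap: [0-6 ALLOC][7-11 ALLOC][12-37 FREE]
malloc(13): first-fit scan over [0-6 ALLOC][7-11 ALLOC][12-37 FREE] -> 12

Answer: 12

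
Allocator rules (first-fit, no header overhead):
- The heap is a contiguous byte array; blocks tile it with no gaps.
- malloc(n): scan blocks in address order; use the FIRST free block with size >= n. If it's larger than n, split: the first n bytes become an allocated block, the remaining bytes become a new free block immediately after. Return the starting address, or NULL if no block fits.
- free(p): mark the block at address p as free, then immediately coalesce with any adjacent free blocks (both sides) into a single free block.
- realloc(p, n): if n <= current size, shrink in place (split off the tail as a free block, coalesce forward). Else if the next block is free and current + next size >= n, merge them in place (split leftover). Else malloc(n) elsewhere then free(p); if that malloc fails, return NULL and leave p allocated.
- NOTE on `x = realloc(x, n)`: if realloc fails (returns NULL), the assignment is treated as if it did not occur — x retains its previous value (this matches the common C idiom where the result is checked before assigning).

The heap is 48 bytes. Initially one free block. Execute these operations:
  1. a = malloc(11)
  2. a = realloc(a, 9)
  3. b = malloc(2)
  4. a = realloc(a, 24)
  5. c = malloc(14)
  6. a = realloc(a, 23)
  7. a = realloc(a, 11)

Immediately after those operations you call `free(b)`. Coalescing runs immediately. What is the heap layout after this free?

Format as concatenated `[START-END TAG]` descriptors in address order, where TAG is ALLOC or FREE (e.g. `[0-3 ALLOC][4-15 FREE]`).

Op 1: a = malloc(11) -> a = 0; heap: [0-10 ALLOC][11-47 FREE]
Op 2: a = realloc(a, 9) -> a = 0; heap: [0-8 ALLOC][9-47 FREE]
Op 3: b = malloc(2) -> b = 9; heap: [0-8 ALLOC][9-10 ALLOC][11-47 FREE]
Op 4: a = realloc(a, 24) -> a = 11; heap: [0-8 FREE][9-10 ALLOC][11-34 ALLOC][35-47 FREE]
Op 5: c = malloc(14) -> c = NULL; heap: [0-8 FREE][9-10 ALLOC][11-34 ALLOC][35-47 FREE]
Op 6: a = realloc(a, 23) -> a = 11; heap: [0-8 FREE][9-10 ALLOC][11-33 ALLOC][34-47 FREE]
Op 7: a = realloc(a, 11) -> a = 11; heap: [0-8 FREE][9-10 ALLOC][11-21 ALLOC][22-47 FREE]
free(b): b = 9 -> block [9-10 ALLOC]; mark free, coalesce with adjacent free neighbors -> [0-10 FREE][11-21 ALLOC][22-47 FREE]

Answer: [0-10 FREE][11-21 ALLOC][22-47 FREE]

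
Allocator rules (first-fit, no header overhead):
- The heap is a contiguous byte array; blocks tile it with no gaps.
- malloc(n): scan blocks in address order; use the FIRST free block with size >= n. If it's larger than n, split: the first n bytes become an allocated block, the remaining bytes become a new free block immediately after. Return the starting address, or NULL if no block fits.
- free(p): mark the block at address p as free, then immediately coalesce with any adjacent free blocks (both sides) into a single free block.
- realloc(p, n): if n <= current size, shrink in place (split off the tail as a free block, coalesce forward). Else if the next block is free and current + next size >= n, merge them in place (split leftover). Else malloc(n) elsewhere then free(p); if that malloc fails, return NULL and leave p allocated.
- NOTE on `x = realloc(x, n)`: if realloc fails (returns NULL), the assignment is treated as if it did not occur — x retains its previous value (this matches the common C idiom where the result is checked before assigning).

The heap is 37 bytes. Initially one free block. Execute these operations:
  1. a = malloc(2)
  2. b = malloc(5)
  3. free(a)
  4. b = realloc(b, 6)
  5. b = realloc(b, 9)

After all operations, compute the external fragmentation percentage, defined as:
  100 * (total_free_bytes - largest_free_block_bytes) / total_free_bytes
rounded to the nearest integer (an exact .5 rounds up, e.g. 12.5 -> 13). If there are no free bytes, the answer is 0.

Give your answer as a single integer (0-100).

Op 1: a = malloc(2) -> a = 0; heap: [0-1 ALLOC][2-36 FREE]
Op 2: b = malloc(5) -> b = 2; heap: [0-1 ALLOC][2-6 ALLOC][7-36 FREE]
Op 3: free(a) -> (freed a); heap: [0-1 FREE][2-6 ALLOC][7-36 FREE]
Op 4: b = realloc(b, 6) -> b = 2; heap: [0-1 FREE][2-7 ALLOC][8-36 FREE]
Op 5: b = realloc(b, 9) -> b = 2; heap: [0-1 FREE][2-10 ALLOC][11-36 FREE]
Free blocks: [2 26] total_free=28 largest=26 -> 100*(28-26)/28 = 200/28 ≈ 7.143 -> rounds to 7

Answer: 7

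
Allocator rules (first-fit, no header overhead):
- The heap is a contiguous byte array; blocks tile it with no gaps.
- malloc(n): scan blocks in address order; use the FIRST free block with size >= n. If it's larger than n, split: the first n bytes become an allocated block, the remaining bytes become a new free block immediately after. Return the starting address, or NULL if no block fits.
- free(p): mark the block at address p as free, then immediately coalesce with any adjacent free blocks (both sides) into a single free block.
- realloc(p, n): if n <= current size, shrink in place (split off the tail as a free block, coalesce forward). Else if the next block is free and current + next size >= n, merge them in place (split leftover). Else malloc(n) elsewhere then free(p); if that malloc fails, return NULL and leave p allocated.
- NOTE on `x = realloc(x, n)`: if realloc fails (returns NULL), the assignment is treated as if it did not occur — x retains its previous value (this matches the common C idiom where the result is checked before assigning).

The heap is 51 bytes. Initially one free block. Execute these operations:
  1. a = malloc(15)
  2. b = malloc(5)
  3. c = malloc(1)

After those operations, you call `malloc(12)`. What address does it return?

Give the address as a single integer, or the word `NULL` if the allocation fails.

Answer: 21

Derivation:
Op 1: a = malloc(15) -> a = 0; heap: [0-14 ALLOC][15-50 FREE]
Op 2: b = malloc(5) -> b = 15; heap: [0-14 ALLOC][15-19 ALLOC][20-50 FREE]
Op 3: c = malloc(1) -> c = 20; heap: [0-14 ALLOC][15-19 ALLOC][20-20 ALLOC][21-50 FREE]
malloc(12): first-fit scan over [0-14 ALLOC][15-19 ALLOC][20-20 ALLOC][21-50 FREE] -> 21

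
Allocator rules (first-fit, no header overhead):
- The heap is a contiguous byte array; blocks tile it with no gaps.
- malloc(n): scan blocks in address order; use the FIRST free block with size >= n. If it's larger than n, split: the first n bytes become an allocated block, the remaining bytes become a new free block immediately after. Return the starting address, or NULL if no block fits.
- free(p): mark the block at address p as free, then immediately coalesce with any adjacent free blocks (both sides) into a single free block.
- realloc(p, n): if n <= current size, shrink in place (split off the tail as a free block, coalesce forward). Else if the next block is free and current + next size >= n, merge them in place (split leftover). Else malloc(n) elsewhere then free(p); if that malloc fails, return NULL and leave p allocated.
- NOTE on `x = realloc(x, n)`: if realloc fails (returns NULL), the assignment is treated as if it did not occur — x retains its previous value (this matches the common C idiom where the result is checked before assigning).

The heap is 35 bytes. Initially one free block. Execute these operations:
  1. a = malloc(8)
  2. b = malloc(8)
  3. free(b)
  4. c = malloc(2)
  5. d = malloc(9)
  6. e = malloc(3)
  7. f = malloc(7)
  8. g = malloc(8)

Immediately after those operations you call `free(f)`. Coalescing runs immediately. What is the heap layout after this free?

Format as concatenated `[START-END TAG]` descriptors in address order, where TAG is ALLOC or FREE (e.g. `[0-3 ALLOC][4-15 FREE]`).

Answer: [0-7 ALLOC][8-9 ALLOC][10-18 ALLOC][19-21 ALLOC][22-34 FREE]

Derivation:
Op 1: a = malloc(8) -> a = 0; heap: [0-7 ALLOC][8-34 FREE]
Op 2: b = malloc(8) -> b = 8; heap: [0-7 ALLOC][8-15 ALLOC][16-34 FREE]
Op 3: free(b) -> (freed b); heap: [0-7 ALLOC][8-34 FREE]
Op 4: c = malloc(2) -> c = 8; heap: [0-7 ALLOC][8-9 ALLOC][10-34 FREE]
Op 5: d = malloc(9) -> d = 10; heap: [0-7 ALLOC][8-9 ALLOC][10-18 ALLOC][19-34 FREE]
Op 6: e = malloc(3) -> e = 19; heap: [0-7 ALLOC][8-9 ALLOC][10-18 ALLOC][19-21 ALLOC][22-34 FREE]
Op 7: f = malloc(7) -> f = 22; heap: [0-7 ALLOC][8-9 ALLOC][10-18 ALLOC][19-21 ALLOC][22-28 ALLOC][29-34 FREE]
Op 8: g = malloc(8) -> g = NULL; heap: [0-7 ALLOC][8-9 ALLOC][10-18 ALLOC][19-21 ALLOC][22-28 ALLOC][29-34 FREE]
free(f): f = 22 -> block [22-28 ALLOC]; mark free, coalesce with adjacent free neighbors -> [0-7 ALLOC][8-9 ALLOC][10-18 ALLOC][19-21 ALLOC][22-34 FREE]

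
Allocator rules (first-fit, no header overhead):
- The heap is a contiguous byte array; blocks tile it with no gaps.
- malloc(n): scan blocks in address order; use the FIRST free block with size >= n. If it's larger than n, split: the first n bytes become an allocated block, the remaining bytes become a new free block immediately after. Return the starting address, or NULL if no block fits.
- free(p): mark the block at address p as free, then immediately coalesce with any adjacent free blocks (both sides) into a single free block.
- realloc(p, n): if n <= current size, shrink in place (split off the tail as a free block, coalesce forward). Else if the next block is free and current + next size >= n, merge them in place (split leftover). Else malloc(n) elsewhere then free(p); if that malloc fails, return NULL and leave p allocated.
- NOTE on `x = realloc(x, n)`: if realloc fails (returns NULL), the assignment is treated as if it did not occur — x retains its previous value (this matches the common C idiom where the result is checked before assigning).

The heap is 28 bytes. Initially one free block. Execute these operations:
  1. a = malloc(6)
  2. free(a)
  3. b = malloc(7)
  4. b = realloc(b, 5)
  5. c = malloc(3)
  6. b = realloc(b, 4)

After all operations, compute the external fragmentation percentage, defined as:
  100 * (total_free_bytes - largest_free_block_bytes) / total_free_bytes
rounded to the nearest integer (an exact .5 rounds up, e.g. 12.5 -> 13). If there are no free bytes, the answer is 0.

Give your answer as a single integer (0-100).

Answer: 5

Derivation:
Op 1: a = malloc(6) -> a = 0; heap: [0-5 ALLOC][6-27 FREE]
Op 2: free(a) -> (freed a); heap: [0-27 FREE]
Op 3: b = malloc(7) -> b = 0; heap: [0-6 ALLOC][7-27 FREE]
Op 4: b = realloc(b, 5) -> b = 0; heap: [0-4 ALLOC][5-27 FREE]
Op 5: c = malloc(3) -> c = 5; heap: [0-4 ALLOC][5-7 ALLOC][8-27 FREE]
Op 6: b = realloc(b, 4) -> b = 0; heap: [0-3 ALLOC][4-4 FREE][5-7 ALLOC][8-27 FREE]
Free blocks: [1 20] total_free=21 largest=20 -> 100*(21-20)/21 = 100/21 ≈ 4.762 -> rounds to 5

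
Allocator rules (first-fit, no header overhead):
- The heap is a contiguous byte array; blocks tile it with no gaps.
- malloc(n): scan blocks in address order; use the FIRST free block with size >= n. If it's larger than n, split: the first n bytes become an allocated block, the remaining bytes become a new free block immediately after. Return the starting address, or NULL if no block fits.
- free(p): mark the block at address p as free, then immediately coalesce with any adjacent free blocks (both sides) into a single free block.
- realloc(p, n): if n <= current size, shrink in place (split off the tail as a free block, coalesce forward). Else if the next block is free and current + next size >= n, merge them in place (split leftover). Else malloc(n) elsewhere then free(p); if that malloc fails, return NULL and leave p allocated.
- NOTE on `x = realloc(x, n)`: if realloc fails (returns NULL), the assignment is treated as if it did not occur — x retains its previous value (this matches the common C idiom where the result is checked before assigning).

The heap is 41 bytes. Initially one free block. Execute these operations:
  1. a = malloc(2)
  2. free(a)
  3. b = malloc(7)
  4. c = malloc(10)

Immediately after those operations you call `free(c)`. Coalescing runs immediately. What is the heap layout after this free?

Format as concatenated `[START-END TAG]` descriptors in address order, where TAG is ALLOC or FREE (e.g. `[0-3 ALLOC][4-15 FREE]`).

Op 1: a = malloc(2) -> a = 0; heap: [0-1 ALLOC][2-40 FREE]
Op 2: free(a) -> (freed a); heap: [0-40 FREE]
Op 3: b = malloc(7) -> b = 0; heap: [0-6 ALLOC][7-40 FREE]
Op 4: c = malloc(10) -> c = 7; heap: [0-6 ALLOC][7-16 ALLOC][17-40 FREE]
free(c): c = 7 -> block [7-16 ALLOC]; mark free, coalesce with adjacent free neighbors -> [0-6 ALLOC][7-40 FREE]

Answer: [0-6 ALLOC][7-40 FREE]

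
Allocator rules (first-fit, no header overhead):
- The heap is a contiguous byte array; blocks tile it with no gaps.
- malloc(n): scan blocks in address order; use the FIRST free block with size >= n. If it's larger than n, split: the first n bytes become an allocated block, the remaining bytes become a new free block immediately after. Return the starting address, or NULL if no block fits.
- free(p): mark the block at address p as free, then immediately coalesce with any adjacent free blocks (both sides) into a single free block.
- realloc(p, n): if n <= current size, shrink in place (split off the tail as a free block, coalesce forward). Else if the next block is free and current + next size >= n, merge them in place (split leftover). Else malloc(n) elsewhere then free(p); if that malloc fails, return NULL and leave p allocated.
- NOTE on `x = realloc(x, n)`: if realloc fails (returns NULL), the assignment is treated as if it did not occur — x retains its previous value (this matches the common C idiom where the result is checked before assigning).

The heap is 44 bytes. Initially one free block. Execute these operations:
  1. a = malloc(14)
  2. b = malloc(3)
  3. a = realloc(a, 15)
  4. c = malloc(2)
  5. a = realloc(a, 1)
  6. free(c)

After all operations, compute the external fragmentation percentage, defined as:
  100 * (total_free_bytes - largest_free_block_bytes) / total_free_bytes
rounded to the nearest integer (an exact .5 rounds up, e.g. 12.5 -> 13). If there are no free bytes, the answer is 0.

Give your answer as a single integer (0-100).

Op 1: a = malloc(14) -> a = 0; heap: [0-13 ALLOC][14-43 FREE]
Op 2: b = malloc(3) -> b = 14; heap: [0-13 ALLOC][14-16 ALLOC][17-43 FREE]
Op 3: a = realloc(a, 15) -> a = 17; heap: [0-13 FREE][14-16 ALLOC][17-31 ALLOC][32-43 FREE]
Op 4: c = malloc(2) -> c = 0; heap: [0-1 ALLOC][2-13 FREE][14-16 ALLOC][17-31 ALLOC][32-43 FREE]
Op 5: a = realloc(a, 1) -> a = 17; heap: [0-1 ALLOC][2-13 FREE][14-16 ALLOC][17-17 ALLOC][18-43 FREE]
Op 6: free(c) -> (freed c); heap: [0-13 FREE][14-16 ALLOC][17-17 ALLOC][18-43 FREE]
Free blocks: [14 26] total_free=40 largest=26 -> 100*(40-26)/40 = 1400/40 = 35

Answer: 35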